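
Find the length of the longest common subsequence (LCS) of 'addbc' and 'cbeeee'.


DP table for LCS of 'addbc' and 'cbeeee':
       c  b  e  e  e  e
    0  0  0  0  0  0  0
  a 0  0  0  0  0  0  0
  d 0  0  0  0  0  0  0
  d 0  0  0  0  0  0  0
  b 0  0  1  1  1  1  1
  c 0  1  1  1  1  1  1
LCS: 'b'
LCS length = 1

1


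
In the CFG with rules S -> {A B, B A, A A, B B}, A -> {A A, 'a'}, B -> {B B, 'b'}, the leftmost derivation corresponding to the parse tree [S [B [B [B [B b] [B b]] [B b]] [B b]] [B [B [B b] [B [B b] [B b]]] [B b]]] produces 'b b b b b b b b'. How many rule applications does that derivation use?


Every bracketed nonterminal node [X ...] in the tree is produced by exactly one rule application.
Reading the tree off as a leftmost derivation:
  Step 1: S  =>  B B   (applied S -> B B)
  Step 2: B B  =>  B B B   (applied B -> B B)
  Step 3: B B B  =>  B B B B   (applied B -> B B)
  Step 4: B B B B  =>  B B B B B   (applied B -> B B)
  Step 5: B B B B B  =>  b B B B B   (applied B -> b)
  Step 6: b B B B B  =>  b b B B B   (applied B -> b)
  Step 7: b b B B B  =>  b b b B B   (applied B -> b)
  Step 8: b b b B B  =>  b b b b B   (applied B -> b)
  Step 9: b b b b B  =>  b b b b B B   (applied B -> B B)
  Step 10: b b b b B B  =>  b b b b B B B   (applied B -> B B)
  Step 11: b b b b B B B  =>  b b b b b B B   (applied B -> b)
  Step 12: b b b b b B B  =>  b b b b b B B B   (applied B -> B B)
  Step 13: b b b b b B B B  =>  b b b b b b B B   (applied B -> b)
  Step 14: b b b b b b B B  =>  b b b b b b b B   (applied B -> b)
  Step 15: b b b b b b b B  =>  b b b b b b b b   (applied B -> b)
Final yield: b b b b b b b b
Total rewrite steps: 15

15


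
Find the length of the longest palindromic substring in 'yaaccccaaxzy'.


Scanning 'yaaccccaaxzy' for palindromic substrings.
Substring at positions 1-8: 'aaccccaa'.
Check: reverse('aaccccaa') = 'aaccccaa' -> palindrome confirmed.
Neighbouring characters ('y' / 'x') break symmetry, so it cannot extend further.
No longer palindromic substring exists; longest length = 8

8


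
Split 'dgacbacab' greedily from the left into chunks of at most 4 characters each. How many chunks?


'dgacbacab' has 9 characters.
Chunking with max size 4:
  Chunk 1: 'dgac' (positions 0-3)
  Chunk 2: 'baca' (positions 4-7)
  Chunk 3: 'b' (positions 8-8)
Total chunks: ceil(9 / 4) = 3

3


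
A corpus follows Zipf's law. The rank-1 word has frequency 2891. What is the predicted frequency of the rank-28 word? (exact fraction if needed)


Zipf's law: freq(rank) = f1 / rank
f1 = 2891, rank = 28
freq = 2891 / 28
GCD(2891, 28) = 7
Simplified: 413/4

413/4


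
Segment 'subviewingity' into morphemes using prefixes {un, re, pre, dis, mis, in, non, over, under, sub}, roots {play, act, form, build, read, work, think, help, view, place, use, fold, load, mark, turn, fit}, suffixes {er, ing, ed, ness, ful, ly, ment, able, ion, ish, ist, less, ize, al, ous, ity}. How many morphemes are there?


Segmenting 'subviewingity' against the inventory:
  'sub' -> prefix (morpheme 1)
  'view' -> root (morpheme 2)
  'ing' -> suffix (morpheme 3)
  'ity' -> suffix (morpheme 4)
Total morphemes: 4

4


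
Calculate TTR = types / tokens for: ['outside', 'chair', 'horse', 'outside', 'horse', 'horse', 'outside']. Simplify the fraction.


Tokens: 7
Unique types: ('chair', 'horse', 'outside') = 3
TTR = 3/7
Already in lowest terms.

3/7


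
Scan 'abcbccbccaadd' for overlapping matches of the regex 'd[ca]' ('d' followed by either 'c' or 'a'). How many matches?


Pattern: d[ca] means 'd' followed by either 'c' or 'a'.
Scanning 'abcbccbccaadd' position-by-position:
  Pos 0: window 'ab' -> no
  Pos 1: window 'bc' -> no
  Pos 2: window 'cb' -> no
  Pos 3: window 'bc' -> no
  Pos 4: window 'cc' -> no
  Pos 5: window 'cb' -> no
  Pos 6: window 'bc' -> no
  Pos 7: window 'cc' -> no
  Pos 8: window 'ca' -> no
  Pos 9: window 'aa' -> no
  Pos 10: window 'ad' -> no
  Pos 11: window 'dd' -> no
  Pos 12: window 'd' -> no
Total matches: 0

0


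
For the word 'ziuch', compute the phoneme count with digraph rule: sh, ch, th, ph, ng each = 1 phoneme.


Parsing 'ziuch' greedily, digraphs first:
  'z' -> consonant phoneme (phonemes so far: 1)
  'i' -> vowel phoneme (phonemes so far: 2)
  'u' -> vowel phoneme (phonemes so far: 3)
  'ch' -> digraph (1 consonant phoneme) (phonemes so far: 4)
Total phonemes: 4

4


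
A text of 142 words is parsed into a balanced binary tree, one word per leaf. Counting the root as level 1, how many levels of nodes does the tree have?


In a balanced binary tree with n leaves the deepest leaf is ceil(log2(n)) edges below the root,
so counting node levels inclusive of root and leaves gives ceil(log2(n)) + 1 levels.
log2(142) = 7.1497
ceil(7.1497) = 8
levels = 8 + 1 = 9

9


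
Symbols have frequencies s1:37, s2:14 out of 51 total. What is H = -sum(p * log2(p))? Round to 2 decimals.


Computing entropy H = -sum(p_i * log2(p_i)):
  s1: p = 37/51 = 0.7255, -p*log2(p) = 0.3359
  s2: p = 14/51 = 0.2745, -p*log2(p) = 0.5120
H = sum of terms = 0.8479
Rounded to 2 decimals: 0.85

0.85


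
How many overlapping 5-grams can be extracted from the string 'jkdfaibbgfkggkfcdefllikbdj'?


String 'jkdfaibbgfkggkfcdefllikbdj' has length L = 26.
Number of overlapping n-grams = L - n + 1
Substituting: 26 - 5 + 1 = 22

22


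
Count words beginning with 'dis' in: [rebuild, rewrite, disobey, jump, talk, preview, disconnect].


Checking each word for prefix 'dis':
  'rebuild' -> no (count: 0)
  'rewrite' -> no (count: 0)
  'disobey' -> YES, starts with 'dis' (count: 1)
  'jump' -> no (count: 1)
  'talk' -> no (count: 1)
  'preview' -> no (count: 1)
  'disconnect' -> YES, starts with 'dis' (count: 2)
Total with prefix 'dis': 2

2


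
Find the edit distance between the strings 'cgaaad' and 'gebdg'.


Building DP table for s1='cgaaad' (len 6) and s2='gebdg' (len 5):
       g  e  b  d  g
    0  1  2  3  4  5
  c 1  1  2  3  4  5
  g 2  1  2  3  4  4
  a 3  2  2  3  4  5
  a 4  3  3  3  4  5
  a 5  4  4  4  4  5
  d 6  5  5  5  4  5
Edit distance = dp[6][5] = 5

5


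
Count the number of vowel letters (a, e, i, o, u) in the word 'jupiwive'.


Scanning each character of 'jupiwive':
  Position 1: 'j' -> consonant (running count: 0)
  Position 2: 'u' -> vowel (running count: 1)
  Position 3: 'p' -> consonant (running count: 1)
  Position 4: 'i' -> vowel (running count: 2)
  Position 5: 'w' -> consonant (running count: 2)
  Position 6: 'i' -> vowel (running count: 3)
  Position 7: 'v' -> consonant (running count: 3)
  Position 8: 'e' -> vowel (running count: 4)
Total vowels: 4

4


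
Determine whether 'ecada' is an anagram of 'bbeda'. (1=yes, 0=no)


Sort characters of 'ecada': 'aacde'
Sort characters of 'bbeda': 'abbde'
Sorted forms differ -> they are NOT anagrams
Result: 0

0


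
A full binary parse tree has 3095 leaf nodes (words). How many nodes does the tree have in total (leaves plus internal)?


Leaf nodes (terminals): 3095
Internal nodes = n - 1 = 3095 - 1 = 3094
Total = leaves + internal = 3095 + 3094 = 6189

6189


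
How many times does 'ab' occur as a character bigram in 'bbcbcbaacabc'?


Scanning 'bbcbcbaacabc' for bigram 'ab':
  Position 0: 'bb' -> no
  Position 1: 'bc' -> no
  Position 2: 'cb' -> no
  Position 3: 'bc' -> no
  Position 4: 'cb' -> no
  Position 5: 'ba' -> no
  Position 6: 'aa' -> no
  Position 7: 'ac' -> no
  Position 8: 'ca' -> no
  Position 9: 'ab' -> MATCH
  Position 10: 'bc' -> no
Total matches: 1

1


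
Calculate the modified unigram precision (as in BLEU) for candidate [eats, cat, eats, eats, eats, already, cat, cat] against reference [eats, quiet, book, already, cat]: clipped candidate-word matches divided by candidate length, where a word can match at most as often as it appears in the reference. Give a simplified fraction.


Reference word counts: {'already': 1, 'book': 1, 'cat': 1, 'eats': 1, 'quiet': 1}
Checking each candidate word (with clipping):
  'eats' -> in reference (ref count 1, used 1/1) -> match (matches: 1)
  'cat' -> in reference (ref count 1, used 1/1) -> match (matches: 2)
  'eats' -> ref count 1 already used up (1/1) -> clipped, no match (matches: 2)
  'eats' -> ref count 1 already used up (1/1) -> clipped, no match (matches: 2)
  'eats' -> ref count 1 already used up (1/1) -> clipped, no match (matches: 2)
  'already' -> in reference (ref count 1, used 1/1) -> match (matches: 3)
  'cat' -> ref count 1 already used up (1/1) -> clipped, no match (matches: 3)
  'cat' -> ref count 1 already used up (1/1) -> clipped, no match (matches: 3)
Clipped matches: 3, Candidate length: 8
Precision = 3/8

3/8


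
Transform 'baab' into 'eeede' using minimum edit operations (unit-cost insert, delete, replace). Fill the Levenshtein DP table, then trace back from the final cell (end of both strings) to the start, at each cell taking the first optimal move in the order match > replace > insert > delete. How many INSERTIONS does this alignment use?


Edit distance = 5. Backtracking from cell (4, 5) with preference match > replace > insert > delete,
then listing the resulting alignment 'baab' -> 'eeede' left to right:
  Step 1: insert 'e' [insertion #1]
  Step 2: replace b->e
  Step 3: replace a->e
  Step 4: replace a->d
  Step 5: replace b->e
Total insertions: 1

1


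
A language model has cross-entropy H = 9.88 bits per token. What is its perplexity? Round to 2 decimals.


Perplexity formula: PP = 2^H
H = 9.88
PP = 2^9.88
Decompose: 2^9.88 = 2^9 * 2^0.88
2^9 = 512, 2^0.88 ~ 1.8403753
PP ~ 512 * 1.8403753 = 942.2721536
Rounded to 2 decimals: 942.27

942.27


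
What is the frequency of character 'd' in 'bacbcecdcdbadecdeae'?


Scanning 'bacbcecdcdbadecdeae' for 'd':
  Position 7: 'd' -> MATCH (count: 1)
  Position 9: 'd' -> MATCH (count: 2)
  Position 12: 'd' -> MATCH (count: 3)
  Position 15: 'd' -> MATCH (count: 4)
Total occurrences of 'd': 4

4


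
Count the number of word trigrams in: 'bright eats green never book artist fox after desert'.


Word trigrams from [9] words:
  Trigram 1: (bright eats green)
  Trigram 2: (eats green never)
  Trigram 3: (green never book)
  Trigram 4: (never book artist)
  Trigram 5: (book artist fox)
  Trigram 6: (artist fox after)
  Trigram 7: (fox after desert)
Total word trigrams: 9 - 2 = 7

7


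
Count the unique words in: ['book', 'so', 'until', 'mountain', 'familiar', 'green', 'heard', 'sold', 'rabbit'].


Listing all tokens and tracking unique types:
  Token 1: 'book' -> NEW (unique so far: 1)
  Token 2: 'so' -> NEW (unique so far: 2)
  Token 3: 'until' -> NEW (unique so far: 3)
  Token 4: 'mountain' -> NEW (unique so far: 4)
  Token 5: 'familiar' -> NEW (unique so far: 5)
  Token 6: 'green' -> NEW (unique so far: 6)
  Token 7: 'heard' -> NEW (unique so far: 7)
  Token 8: 'sold' -> NEW (unique so far: 8)
  Token 9: 'rabbit' -> NEW (unique so far: 9)
Unique types: ('book', 'familiar', 'green', 'heard', 'mountain', 'rabbit', 'so', 'sold', 'until')
Vocabulary size: 9

9


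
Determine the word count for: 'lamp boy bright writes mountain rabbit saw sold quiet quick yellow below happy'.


Counting words by splitting on spaces:
  Word 1: 'lamp'
  Word 2: 'boy'
  Word 3: 'bright'
  Word 4: 'writes'
  Word 5: 'mountain'
  Word 6: 'rabbit'
  Word 7: 'saw'
  Word 8: 'sold'
  Word 9: 'quiet'
  Word 10: 'quick'
  Word 11: 'yellow'
  Word 12: 'below'
  Word 13: 'happy'
Total words: 13

13


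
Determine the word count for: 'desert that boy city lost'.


Counting words by splitting on spaces:
  Word 1: 'desert'
  Word 2: 'that'
  Word 3: 'boy'
  Word 4: 'city'
  Word 5: 'lost'
Total words: 5

5


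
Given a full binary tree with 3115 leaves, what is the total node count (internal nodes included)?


Leaf nodes (terminals): 3115
Internal nodes = n - 1 = 3115 - 1 = 3114
Total = leaves + internal = 3115 + 3114 = 6229

6229


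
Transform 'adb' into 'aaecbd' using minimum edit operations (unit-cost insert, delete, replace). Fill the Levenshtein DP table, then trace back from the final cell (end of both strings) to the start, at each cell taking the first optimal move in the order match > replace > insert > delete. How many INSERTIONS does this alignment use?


Edit distance = 4. Backtracking from cell (3, 6) with preference match > replace > insert > delete,
then listing the resulting alignment 'adb' -> 'aaecbd' left to right:
  Step 1: insert 'a' [insertion #1]
  Step 2: keep 'a'
  Step 3: insert 'e' [insertion #2]
  Step 4: replace d->c
  Step 5: keep 'b'
  Step 6: insert 'd' [insertion #3]
Total insertions: 3

3


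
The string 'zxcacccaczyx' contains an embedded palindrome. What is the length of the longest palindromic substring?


Scanning 'zxcacccaczyx' for palindromic substrings.
Substring at positions 2-8: 'cacccac'.
Check: reverse('cacccac') = 'cacccac' -> palindrome confirmed.
Neighbouring characters ('x' / 'z') break symmetry, so it cannot extend further.
No longer palindromic substring exists; longest length = 7

7


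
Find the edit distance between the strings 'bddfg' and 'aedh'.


Building DP table for s1='bddfg' (len 5) and s2='aedh' (len 4):
       a  e  d  h
    0  1  2  3  4
  b 1  1  2  3  4
  d 2  2  2  2  3
  d 3  3  3  2  3
  f 4  4  4  3  3
  g 5  5  5  4  4
Edit distance = dp[5][4] = 4

4


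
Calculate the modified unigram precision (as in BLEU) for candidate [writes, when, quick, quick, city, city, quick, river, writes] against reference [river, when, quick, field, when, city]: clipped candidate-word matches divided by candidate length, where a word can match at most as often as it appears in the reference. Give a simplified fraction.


Reference word counts: {'city': 1, 'field': 1, 'quick': 1, 'river': 1, 'when': 2}
Checking each candidate word (with clipping):
  'writes' -> not in reference -> no match (matches: 0)
  'when' -> in reference (ref count 2, used 1/2) -> match (matches: 1)
  'quick' -> in reference (ref count 1, used 1/1) -> match (matches: 2)
  'quick' -> ref count 1 already used up (1/1) -> clipped, no match (matches: 2)
  'city' -> in reference (ref count 1, used 1/1) -> match (matches: 3)
  'city' -> ref count 1 already used up (1/1) -> clipped, no match (matches: 3)
  'quick' -> ref count 1 already used up (1/1) -> clipped, no match (matches: 3)
  'river' -> in reference (ref count 1, used 1/1) -> match (matches: 4)
  'writes' -> not in reference -> no match (matches: 4)
Clipped matches: 4, Candidate length: 9
Precision = 4/9

4/9


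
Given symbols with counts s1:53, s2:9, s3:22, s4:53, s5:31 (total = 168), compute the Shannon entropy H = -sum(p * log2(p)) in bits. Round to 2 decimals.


Computing entropy H = -sum(p_i * log2(p_i)):
  s1: p = 53/168 = 0.3155, -p*log2(p) = 0.5251
  s2: p = 9/168 = 0.0536, -p*log2(p) = 0.2262
  s3: p = 22/168 = 0.1310, -p*log2(p) = 0.3841
  s4: p = 53/168 = 0.3155, -p*log2(p) = 0.5251
  s5: p = 31/168 = 0.1845, -p*log2(p) = 0.4499
H = sum of terms = 2.1104
Rounded to 2 decimals: 2.11

2.11


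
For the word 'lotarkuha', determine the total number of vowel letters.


Scanning each character of 'lotarkuha':
  Position 1: 'l' -> consonant (running count: 0)
  Position 2: 'o' -> vowel (running count: 1)
  Position 3: 't' -> consonant (running count: 1)
  Position 4: 'a' -> vowel (running count: 2)
  Position 5: 'r' -> consonant (running count: 2)
  Position 6: 'k' -> consonant (running count: 2)
  Position 7: 'u' -> vowel (running count: 3)
  Position 8: 'h' -> consonant (running count: 3)
  Position 9: 'a' -> vowel (running count: 4)
Total vowels: 4

4


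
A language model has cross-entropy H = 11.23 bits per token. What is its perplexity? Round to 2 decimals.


Perplexity formula: PP = 2^H
H = 11.23
PP = 2^11.23
Decompose: 2^11.23 = 2^11 * 2^0.23
2^11 = 2048, 2^0.23 ~ 1.1728349
PP ~ 2048 * 1.1728349 = 2401.9658752
Rounded to 2 decimals: 2401.97

2401.97


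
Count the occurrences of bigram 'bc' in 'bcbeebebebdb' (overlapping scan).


Scanning 'bcbeebebebdb' for bigram 'bc':
  Position 0: 'bc' -> MATCH
  Position 1: 'cb' -> no
  Position 2: 'be' -> no
  Position 3: 'ee' -> no
  Position 4: 'eb' -> no
  Position 5: 'be' -> no
  Position 6: 'eb' -> no
  Position 7: 'be' -> no
  Position 8: 'eb' -> no
  Position 9: 'bd' -> no
  Position 10: 'db' -> no
Total matches: 1

1


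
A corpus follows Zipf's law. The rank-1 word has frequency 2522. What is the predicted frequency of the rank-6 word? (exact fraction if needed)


Zipf's law: freq(rank) = f1 / rank
f1 = 2522, rank = 6
freq = 2522 / 6
GCD(2522, 6) = 2
Simplified: 1261/3

1261/3


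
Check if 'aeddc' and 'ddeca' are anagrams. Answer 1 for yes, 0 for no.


Sort characters of 'aeddc': 'acdde'
Sort characters of 'ddeca': 'acdde'
Sorted forms match -> they ARE anagrams
Result: 1

1


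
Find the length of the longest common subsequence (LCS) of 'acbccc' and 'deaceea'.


DP table for LCS of 'acbccc' and 'deaceea':
       d  e  a  c  e  e  a
    0  0  0  0  0  0  0  0
  a 0  0  0  1  1  1  1  1
  c 0  0  0  1  2  2  2  2
  b 0  0  0  1  2  2  2  2
  c 0  0  0  1  2  2  2  2
  c 0  0  0  1  2  2  2  2
  c 0  0  0  1  2  2  2  2
LCS: 'ac'
LCS length = 2

2


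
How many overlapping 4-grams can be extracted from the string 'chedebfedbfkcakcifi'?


String 'chedebfedbfkcakcifi' has length L = 19.
Number of overlapping n-grams = L - n + 1
Substituting: 19 - 4 + 1 = 16

16


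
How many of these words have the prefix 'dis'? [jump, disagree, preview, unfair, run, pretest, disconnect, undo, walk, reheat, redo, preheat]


Checking each word for prefix 'dis':
  'jump' -> no (count: 0)
  'disagree' -> YES, starts with 'dis' (count: 1)
  'preview' -> no (count: 1)
  'unfair' -> no (count: 1)
  'run' -> no (count: 1)
  'pretest' -> no (count: 1)
  'disconnect' -> YES, starts with 'dis' (count: 2)
  'undo' -> no (count: 2)
  'walk' -> no (count: 2)
  'reheat' -> no (count: 2)
  'redo' -> no (count: 2)
  'preheat' -> no (count: 2)
Total with prefix 'dis': 2

2


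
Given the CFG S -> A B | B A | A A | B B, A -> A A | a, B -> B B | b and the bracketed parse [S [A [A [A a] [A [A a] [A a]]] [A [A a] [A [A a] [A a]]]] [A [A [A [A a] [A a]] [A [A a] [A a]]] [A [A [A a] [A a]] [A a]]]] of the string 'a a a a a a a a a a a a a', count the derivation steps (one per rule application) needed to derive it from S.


Every bracketed nonterminal node [X ...] in the tree is produced by exactly one rule application.
Reading the tree off as a leftmost derivation:
  Step 1: S  =>  A A   (applied S -> A A)
  Step 2: A A  =>  A A A   (applied A -> A A)
  Step 3: A A A  =>  A A A A   (applied A -> A A)
  Step 4: A A A A  =>  a A A A   (applied A -> a)
  Step 5: a A A A  =>  a A A A A   (applied A -> A A)
  Step 6: a A A A A  =>  a a A A A   (applied A -> a)
  Step 7: a a A A A  =>  a a a A A   (applied A -> a)
  Step 8: a a a A A  =>  a a a A A A   (applied A -> A A)
  Step 9: a a a A A A  =>  a a a a A A   (applied A -> a)
  Step 10: a a a a A A  =>  a a a a A A A   (applied A -> A A)
  Step 11: a a a a A A A  =>  a a a a a A A   (applied A -> a)
  Step 12: a a a a a A A  =>  a a a a a a A   (applied A -> a)
  Step 13: a a a a a a A  =>  a a a a a a A A   (applied A -> A A)
  Step 14: a a a a a a A A  =>  a a a a a a A A A   (applied A -> A A)
  Step 15: a a a a a a A A A  =>  a a a a a a A A A A   (applied A -> A A)
  Step 16: a a a a a a A A A A  =>  a a a a a a a A A A   (applied A -> a)
  Step 17: a a a a a a a A A A  =>  a a a a a a a a A A   (applied A -> a)
  Step 18: a a a a a a a a A A  =>  a a a a a a a a A A A   (applied A -> A A)
  Step 19: a a a a a a a a A A A  =>  a a a a a a a a a A A   (applied A -> a)
  Step 20: a a a a a a a a a A A  =>  a a a a a a a a a a A   (applied A -> a)
  Step 21: a a a a a a a a a a A  =>  a a a a a a a a a a A A   (applied A -> A A)
  Step 22: a a a a a a a a a a A A  =>  a a a a a a a a a a A A A   (applied A -> A A)
  Step 23: a a a a a a a a a a A A A  =>  a a a a a a a a a a a A A   (applied A -> a)
  Step 24: a a a a a a a a a a a A A  =>  a a a a a a a a a a a a A   (applied A -> a)
  Step 25: a a a a a a a a a a a a A  =>  a a a a a a a a a a a a a   (applied A -> a)
Final yield: a a a a a a a a a a a a a
Total rewrite steps: 25

25


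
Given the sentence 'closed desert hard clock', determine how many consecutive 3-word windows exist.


Word trigrams from [4] words:
  Trigram 1: (closed desert hard)
  Trigram 2: (desert hard clock)
Total word trigrams: 4 - 2 = 2

2


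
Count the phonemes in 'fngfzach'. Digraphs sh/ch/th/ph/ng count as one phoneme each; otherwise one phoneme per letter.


Parsing 'fngfzach' greedily, digraphs first:
  'f' -> consonant phoneme (phonemes so far: 1)
  'ng' -> digraph (1 consonant phoneme) (phonemes so far: 2)
  'f' -> consonant phoneme (phonemes so far: 3)
  'z' -> consonant phoneme (phonemes so far: 4)
  'a' -> vowel phoneme (phonemes so far: 5)
  'ch' -> digraph (1 consonant phoneme) (phonemes so far: 6)
Total phonemes: 6

6


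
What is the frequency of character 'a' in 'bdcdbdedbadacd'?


Scanning 'bdcdbdedbadacd' for 'a':
  Position 9: 'a' -> MATCH (count: 1)
  Position 11: 'a' -> MATCH (count: 2)
Total occurrences of 'a': 2

2


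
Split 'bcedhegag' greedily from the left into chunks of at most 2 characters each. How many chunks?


'bcedhegag' has 9 characters.
Chunking with max size 2:
  Chunk 1: 'bc' (positions 0-1)
  Chunk 2: 'ed' (positions 2-3)
  Chunk 3: 'he' (positions 4-5)
  Chunk 4: 'ga' (positions 6-7)
  Chunk 5: 'g' (positions 8-8)
Total chunks: ceil(9 / 2) = 5

5


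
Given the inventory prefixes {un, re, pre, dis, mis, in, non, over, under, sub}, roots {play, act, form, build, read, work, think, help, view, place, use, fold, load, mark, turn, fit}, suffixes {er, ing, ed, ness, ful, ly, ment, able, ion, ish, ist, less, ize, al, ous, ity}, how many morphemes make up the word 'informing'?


Segmenting 'informing' against the inventory:
  'in' -> prefix (morpheme 1)
  'form' -> root (morpheme 2)
  'ing' -> suffix (morpheme 3)
Total morphemes: 3

3


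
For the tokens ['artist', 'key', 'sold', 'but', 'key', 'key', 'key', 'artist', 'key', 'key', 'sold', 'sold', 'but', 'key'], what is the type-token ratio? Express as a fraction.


Tokens: 14
Unique types: ('artist', 'but', 'key', 'sold') = 4
TTR = 4/14
Simplify: divide both by 2 -> 2/7
TTR = 2/7

2/7


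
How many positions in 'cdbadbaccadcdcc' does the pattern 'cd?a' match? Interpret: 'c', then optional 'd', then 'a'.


Pattern: cd?a means 'c', then optional 'd', then 'a'.
Scanning 'cdbadbaccadcdcc' position-by-position:
  Pos 0: window 'cdb' -> no
  Pos 1: window 'dba' -> no
  Pos 2: window 'bad' -> no
  Pos 3: window 'adb' -> no
  Pos 4: window 'dba' -> no
  Pos 5: window 'bac' -> no
  Pos 6: window 'acc' -> no
  Pos 7: window 'cca' -> no
  Pos 8: window 'cad' -> MATCH
  Pos 9: window 'adc' -> no
  Pos 10: window 'dcd' -> no
  Pos 11: window 'cdc' -> no
  Pos 12: window 'dcc' -> no
  Pos 13: window 'cc' -> no
  Pos 14: window 'c' -> no
Total matches: 1

1


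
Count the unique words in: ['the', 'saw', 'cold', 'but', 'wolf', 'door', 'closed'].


Listing all tokens and tracking unique types:
  Token 1: 'the' -> NEW (unique so far: 1)
  Token 2: 'saw' -> NEW (unique so far: 2)
  Token 3: 'cold' -> NEW (unique so far: 3)
  Token 4: 'but' -> NEW (unique so far: 4)
  Token 5: 'wolf' -> NEW (unique so far: 5)
  Token 6: 'door' -> NEW (unique so far: 6)
  Token 7: 'closed' -> NEW (unique so far: 7)
Unique types: ('but', 'closed', 'cold', 'door', 'saw', 'the', 'wolf')
Vocabulary size: 7

7


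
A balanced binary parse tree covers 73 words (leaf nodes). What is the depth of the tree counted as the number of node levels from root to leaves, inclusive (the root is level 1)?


In a balanced binary tree with n leaves the deepest leaf is ceil(log2(n)) edges below the root,
so counting node levels inclusive of root and leaves gives ceil(log2(n)) + 1 levels.
log2(73) = 6.1898
ceil(6.1898) = 7
levels = 7 + 1 = 8

8


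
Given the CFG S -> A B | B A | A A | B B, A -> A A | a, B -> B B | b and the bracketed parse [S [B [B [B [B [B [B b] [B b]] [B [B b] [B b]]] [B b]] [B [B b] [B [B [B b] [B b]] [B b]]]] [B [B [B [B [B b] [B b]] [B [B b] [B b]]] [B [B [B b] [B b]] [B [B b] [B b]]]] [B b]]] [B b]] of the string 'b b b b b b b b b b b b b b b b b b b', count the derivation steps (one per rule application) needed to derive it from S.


Every bracketed nonterminal node [X ...] in the tree is produced by exactly one rule application.
Reading the tree off as a leftmost derivation:
  Step 1: S  =>  B B   (applied S -> B B)
  Step 2: B B  =>  B B B   (applied B -> B B)
  Step 3: B B B  =>  B B B B   (applied B -> B B)
  Step 4: B B B B  =>  B B B B B   (applied B -> B B)
  Step 5: B B B B B  =>  B B B B B B   (applied B -> B B)
  Step 6: B B B B B B  =>  B B B B B B B   (applied B -> B B)
  Step 7: B B B B B B B  =>  b B B B B B B   (applied B -> b)
  Step 8: b B B B B B B  =>  b b B B B B B   (applied B -> b)
  Step 9: b b B B B B B  =>  b b B B B B B B   (applied B -> B B)
  Step 10: b b B B B B B B  =>  b b b B B B B B   (applied B -> b)
  Step 11: b b b B B B B B  =>  b b b b B B B B   (applied B -> b)
  Step 12: b b b b B B B B  =>  b b b b b B B B   (applied B -> b)
  Step 13: b b b b b B B B  =>  b b b b b B B B B   (applied B -> B B)
  Step 14: b b b b b B B B B  =>  b b b b b b B B B   (applied B -> b)
  Step 15: b b b b b b B B B  =>  b b b b b b B B B B   (applied B -> B B)
  Step 16: b b b b b b B B B B  =>  b b b b b b B B B B B   (applied B -> B B)
  Step 17: b b b b b b B B B B B  =>  b b b b b b b B B B B   (applied B -> b)
  Step 18: b b b b b b b B B B B  =>  b b b b b b b b B B B   (applied B -> b)
  Step 19: b b b b b b b b B B B  =>  b b b b b b b b b B B   (applied B -> b)
  Step 20: b b b b b b b b b B B  =>  b b b b b b b b b B B B   (applied B -> B B)
  Step 21: b b b b b b b b b B B B  =>  b b b b b b b b b B B B B   (applied B -> B B)
  Step 22: b b b b b b b b b B B B B  =>  b b b b b b b b b B B B B B   (applied B -> B B)
  Step 23: b b b b b b b b b B B B B B  =>  b b b b b b b b b B B B B B B   (applied B -> B B)
  Step 24: b b b b b b b b b B B B B B B  =>  b b b b b b b b b b B B B B B   (applied B -> b)
  Step 25: b b b b b b b b b b B B B B B  =>  b b b b b b b b b b b B B B B   (applied B -> b)
  Step 26: b b b b b b b b b b b B B B B  =>  b b b b b b b b b b b B B B B B   (applied B -> B B)
  Step 27: b b b b b b b b b b b B B B B B  =>  b b b b b b b b b b b b B B B B   (applied B -> b)
  Step 28: b b b b b b b b b b b b B B B B  =>  b b b b b b b b b b b b b B B B   (applied B -> b)
  Step 29: b b b b b b b b b b b b b B B B  =>  b b b b b b b b b b b b b B B B B   (applied B -> B B)
  Step 30: b b b b b b b b b b b b b B B B B  =>  b b b b b b b b b b b b b B B B B B   (applied B -> B B)
  Step 31: b b b b b b b b b b b b b B B B B B  =>  b b b b b b b b b b b b b b B B B B   (applied B -> b)
  Step 32: b b b b b b b b b b b b b b B B B B  =>  b b b b b b b b b b b b b b b B B B   (applied B -> b)
  Step 33: b b b b b b b b b b b b b b b B B B  =>  b b b b b b b b b b b b b b b B B B B   (applied B -> B B)
  Step 34: b b b b b b b b b b b b b b b B B B B  =>  b b b b b b b b b b b b b b b b B B B   (applied B -> b)
  Step 35: b b b b b b b b b b b b b b b b B B B  =>  b b b b b b b b b b b b b b b b b B B   (applied B -> b)
  Step 36: b b b b b b b b b b b b b b b b b B B  =>  b b b b b b b b b b b b b b b b b b B   (applied B -> b)
  Step 37: b b b b b b b b b b b b b b b b b b B  =>  b b b b b b b b b b b b b b b b b b b   (applied B -> b)
Final yield: b b b b b b b b b b b b b b b b b b b
Total rewrite steps: 37

37


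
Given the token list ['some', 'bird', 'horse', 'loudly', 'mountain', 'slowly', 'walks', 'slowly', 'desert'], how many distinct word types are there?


Listing all tokens and tracking unique types:
  Token 1: 'some' -> NEW (unique so far: 1)
  Token 2: 'bird' -> NEW (unique so far: 2)
  Token 3: 'horse' -> NEW (unique so far: 3)
  Token 4: 'loudly' -> NEW (unique so far: 4)
  Token 5: 'mountain' -> NEW (unique so far: 5)
  Token 6: 'slowly' -> NEW (unique so far: 6)
  Token 7: 'walks' -> NEW (unique so far: 7)
  Token 8: 'slowly' -> duplicate (unique so far: 7)
  Token 9: 'desert' -> NEW (unique so far: 8)
Unique types: ('bird', 'desert', 'horse', 'loudly', 'mountain', 'slowly', 'some', 'walks')
Vocabulary size: 8

8


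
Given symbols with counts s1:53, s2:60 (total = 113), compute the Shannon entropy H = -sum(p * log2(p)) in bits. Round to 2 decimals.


Computing entropy H = -sum(p_i * log2(p_i)):
  s1: p = 53/113 = 0.4690, -p*log2(p) = 0.5123
  s2: p = 60/113 = 0.5310, -p*log2(p) = 0.4849
H = sum of terms = 0.9972
Rounded to 2 decimals: 1.00

1.00


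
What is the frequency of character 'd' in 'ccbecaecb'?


Scanning 'ccbecaecb' for 'd':
  No matches found.
Total occurrences of 'd': 0

0


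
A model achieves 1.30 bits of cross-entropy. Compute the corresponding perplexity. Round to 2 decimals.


Perplexity formula: PP = 2^H
H = 1.30
PP = 2^1.30
Decompose: 2^1.30 = 2^1 * 2^0.30
2^1 = 2, 2^0.30 ~ 1.2311444
PP ~ 2 * 1.2311444 = 2.4622888
Rounded to 2 decimals: 2.46

2.46


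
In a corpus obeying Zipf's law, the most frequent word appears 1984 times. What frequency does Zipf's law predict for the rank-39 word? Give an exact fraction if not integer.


Zipf's law: freq(rank) = f1 / rank
f1 = 1984, rank = 39
freq = 1984 / 39
GCD(1984, 39) = 1
Simplified: 1984/39

1984/39


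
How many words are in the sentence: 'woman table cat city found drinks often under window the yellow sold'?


Counting words by splitting on spaces:
  Word 1: 'woman'
  Word 2: 'table'
  Word 3: 'cat'
  Word 4: 'city'
  Word 5: 'found'
  Word 6: 'drinks'
  Word 7: 'often'
  Word 8: 'under'
  Word 9: 'window'
  Word 10: 'the'
  Word 11: 'yellow'
  Word 12: 'sold'
Total words: 12

12


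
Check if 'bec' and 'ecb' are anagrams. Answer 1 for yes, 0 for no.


Sort characters of 'bec': 'bce'
Sort characters of 'ecb': 'bce'
Sorted forms match -> they ARE anagrams
Result: 1

1


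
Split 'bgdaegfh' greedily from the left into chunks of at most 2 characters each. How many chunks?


'bgdaegfh' has 8 characters.
Chunking with max size 2:
  Chunk 1: 'bg' (positions 0-1)
  Chunk 2: 'da' (positions 2-3)
  Chunk 3: 'eg' (positions 4-5)
  Chunk 4: 'fh' (positions 6-7)
Total chunks: ceil(8 / 2) = 4

4


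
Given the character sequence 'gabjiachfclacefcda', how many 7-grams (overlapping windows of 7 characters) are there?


String 'gabjiachfclacefcda' has length L = 18.
Number of overlapping n-grams = L - n + 1
Substituting: 18 - 7 + 1 = 12

12


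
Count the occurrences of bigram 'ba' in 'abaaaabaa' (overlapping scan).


Scanning 'abaaaabaa' for bigram 'ba':
  Position 0: 'ab' -> no
  Position 1: 'ba' -> MATCH
  Position 2: 'aa' -> no
  Position 3: 'aa' -> no
  Position 4: 'aa' -> no
  Position 5: 'ab' -> no
  Position 6: 'ba' -> MATCH
  Position 7: 'aa' -> no
Total matches: 2

2


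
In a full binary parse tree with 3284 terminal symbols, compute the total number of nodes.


Leaf nodes (terminals): 3284
Internal nodes = n - 1 = 3284 - 1 = 3283
Total = leaves + internal = 3284 + 3283 = 6567

6567


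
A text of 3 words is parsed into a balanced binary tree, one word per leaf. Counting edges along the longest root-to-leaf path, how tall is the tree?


In a balanced binary tree with n leaves the deepest leaf is ceil(log2(n)) edges below the root.
log2(3) = 1.5850
ceil(1.5850) = 2
height (edges) = 2

2


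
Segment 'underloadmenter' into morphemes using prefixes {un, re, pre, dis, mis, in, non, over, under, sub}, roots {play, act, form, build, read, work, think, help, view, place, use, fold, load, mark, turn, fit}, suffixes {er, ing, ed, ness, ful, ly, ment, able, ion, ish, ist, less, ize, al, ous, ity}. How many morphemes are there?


Segmenting 'underloadmenter' against the inventory:
  'under' -> prefix (morpheme 1)
  'load' -> root (morpheme 2)
  'ment' -> suffix (morpheme 3)
  'er' -> suffix (morpheme 4)
Total morphemes: 4

4


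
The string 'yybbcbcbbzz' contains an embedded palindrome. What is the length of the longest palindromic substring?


Scanning 'yybbcbcbbzz' for palindromic substrings.
Substring at positions 2-8: 'bbcbcbb'.
Check: reverse('bbcbcbb') = 'bbcbcbb' -> palindrome confirmed.
Neighbouring characters ('y' / 'z') break symmetry, so it cannot extend further.
No longer palindromic substring exists; longest length = 7

7


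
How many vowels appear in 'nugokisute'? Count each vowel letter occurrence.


Scanning each character of 'nugokisute':
  Position 1: 'n' -> consonant (running count: 0)
  Position 2: 'u' -> vowel (running count: 1)
  Position 3: 'g' -> consonant (running count: 1)
  Position 4: 'o' -> vowel (running count: 2)
  Position 5: 'k' -> consonant (running count: 2)
  Position 6: 'i' -> vowel (running count: 3)
  Position 7: 's' -> consonant (running count: 3)
  Position 8: 'u' -> vowel (running count: 4)
  Position 9: 't' -> consonant (running count: 4)
  Position 10: 'e' -> vowel (running count: 5)
Total vowels: 5

5


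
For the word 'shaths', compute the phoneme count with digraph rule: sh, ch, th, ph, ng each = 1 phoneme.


Parsing 'shaths' greedily, digraphs first:
  'sh' -> digraph (1 consonant phoneme) (phonemes so far: 1)
  'a' -> vowel phoneme (phonemes so far: 2)
  'th' -> digraph (1 consonant phoneme) (phonemes so far: 3)
  's' -> consonant phoneme (phonemes so far: 4)
Total phonemes: 4

4


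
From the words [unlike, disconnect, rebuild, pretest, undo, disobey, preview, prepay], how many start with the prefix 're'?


Checking each word for prefix 're':
  'unlike' -> no (count: 0)
  'disconnect' -> no (count: 0)
  'rebuild' -> YES, starts with 're' (count: 1)
  'pretest' -> no (count: 1)
  'undo' -> no (count: 1)
  'disobey' -> no (count: 1)
  'preview' -> no (count: 1)
  'prepay' -> no (count: 1)
Total with prefix 're': 1

1


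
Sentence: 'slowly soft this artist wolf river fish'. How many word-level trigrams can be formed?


Word trigrams from [7] words:
  Trigram 1: (slowly soft this)
  Trigram 2: (soft this artist)
  Trigram 3: (this artist wolf)
  Trigram 4: (artist wolf river)
  Trigram 5: (wolf river fish)
Total word trigrams: 7 - 2 = 5

5


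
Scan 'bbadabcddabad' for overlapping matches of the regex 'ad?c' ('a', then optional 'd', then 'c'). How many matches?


Pattern: ad?c means 'a', then optional 'd', then 'c'.
Scanning 'bbadabcddabad' position-by-position:
  Pos 0: window 'bba' -> no
  Pos 1: window 'bad' -> no
  Pos 2: window 'ada' -> no
  Pos 3: window 'dab' -> no
  Pos 4: window 'abc' -> no
  Pos 5: window 'bcd' -> no
  Pos 6: window 'cdd' -> no
  Pos 7: window 'dda' -> no
  Pos 8: window 'dab' -> no
  Pos 9: window 'aba' -> no
  Pos 10: window 'bad' -> no
  Pos 11: window 'ad' -> no
  Pos 12: window 'd' -> no
Total matches: 0

0


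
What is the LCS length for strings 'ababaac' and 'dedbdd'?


DP table for LCS of 'ababaac' and 'dedbdd':
       d  e  d  b  d  d
    0  0  0  0  0  0  0
  a 0  0  0  0  0  0  0
  b 0  0  0  0  1  1  1
  a 0  0  0  0  1  1  1
  b 0  0  0  0  1  1  1
  a 0  0  0  0  1  1  1
  a 0  0  0  0  1  1  1
  c 0  0  0  0  1  1  1
LCS: 'b'
LCS length = 1

1


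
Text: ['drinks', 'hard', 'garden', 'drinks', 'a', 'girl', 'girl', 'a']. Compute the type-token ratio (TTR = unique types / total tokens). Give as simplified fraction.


Tokens: 8
Unique types: ('a', 'drinks', 'garden', 'girl', 'hard') = 5
TTR = 5/8
Already in lowest terms.

5/8


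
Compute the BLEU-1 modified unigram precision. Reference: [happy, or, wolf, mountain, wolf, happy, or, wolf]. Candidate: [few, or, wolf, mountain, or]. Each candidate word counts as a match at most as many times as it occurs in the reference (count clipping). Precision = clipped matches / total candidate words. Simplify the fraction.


Reference word counts: {'happy': 2, 'mountain': 1, 'or': 2, 'wolf': 3}
Checking each candidate word (with clipping):
  'few' -> not in reference -> no match (matches: 0)
  'or' -> in reference (ref count 2, used 1/2) -> match (matches: 1)
  'wolf' -> in reference (ref count 3, used 1/3) -> match (matches: 2)
  'mountain' -> in reference (ref count 1, used 1/1) -> match (matches: 3)
  'or' -> in reference (ref count 2, used 2/2) -> match (matches: 4)
Clipped matches: 4, Candidate length: 5
Precision = 4/5

4/5


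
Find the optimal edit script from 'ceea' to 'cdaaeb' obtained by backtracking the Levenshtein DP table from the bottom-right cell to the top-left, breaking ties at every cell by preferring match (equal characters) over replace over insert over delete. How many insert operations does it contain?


Edit distance = 4. Backtracking from cell (4, 6) with preference match > replace > insert > delete,
then listing the resulting alignment 'ceea' -> 'cdaaeb' left to right:
  Step 1: keep 'c'
  Step 2: insert 'd' [insertion #1]
  Step 3: insert 'a' [insertion #2]
  Step 4: replace e->a
  Step 5: keep 'e'
  Step 6: replace a->b
Total insertions: 2

2


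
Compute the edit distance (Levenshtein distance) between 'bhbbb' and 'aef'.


Building DP table for s1='bhbbb' (len 5) and s2='aef' (len 3):
       a  e  f
    0  1  2  3
  b 1  1  2  3
  h 2  2  2  3
  b 3  3  3  3
  b 4  4  4  4
  b 5  5  5  5
Edit distance = dp[5][3] = 5

5


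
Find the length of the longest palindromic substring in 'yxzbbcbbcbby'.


Scanning 'yxzbbcbbcbby' for palindromic substrings.
Substring at positions 3-10: 'bbcbbcbb'.
Check: reverse('bbcbbcbb') = 'bbcbbcbb' -> palindrome confirmed.
Neighbouring characters ('z' / 'y') break symmetry, so it cannot extend further.
No longer palindromic substring exists; longest length = 8

8


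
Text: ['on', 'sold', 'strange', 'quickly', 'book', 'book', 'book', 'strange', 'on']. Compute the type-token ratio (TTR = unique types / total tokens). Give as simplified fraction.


Tokens: 9
Unique types: ('book', 'on', 'quickly', 'sold', 'strange') = 5
TTR = 5/9
Already in lowest terms.

5/9


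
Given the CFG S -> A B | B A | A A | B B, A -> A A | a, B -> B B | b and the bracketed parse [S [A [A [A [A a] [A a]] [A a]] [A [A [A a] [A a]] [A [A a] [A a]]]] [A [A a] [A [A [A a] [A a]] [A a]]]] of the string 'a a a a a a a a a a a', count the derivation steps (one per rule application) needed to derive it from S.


Every bracketed nonterminal node [X ...] in the tree is produced by exactly one rule application.
Reading the tree off as a leftmost derivation:
  Step 1: S  =>  A A   (applied S -> A A)
  Step 2: A A  =>  A A A   (applied A -> A A)
  Step 3: A A A  =>  A A A A   (applied A -> A A)
  Step 4: A A A A  =>  A A A A A   (applied A -> A A)
  Step 5: A A A A A  =>  a A A A A   (applied A -> a)
  Step 6: a A A A A  =>  a a A A A   (applied A -> a)
  Step 7: a a A A A  =>  a a a A A   (applied A -> a)
  Step 8: a a a A A  =>  a a a A A A   (applied A -> A A)
  Step 9: a a a A A A  =>  a a a A A A A   (applied A -> A A)
  Step 10: a a a A A A A  =>  a a a a A A A   (applied A -> a)
  Step 11: a a a a A A A  =>  a a a a a A A   (applied A -> a)
  Step 12: a a a a a A A  =>  a a a a a A A A   (applied A -> A A)
  Step 13: a a a a a A A A  =>  a a a a a a A A   (applied A -> a)
  Step 14: a a a a a a A A  =>  a a a a a a a A   (applied A -> a)
  Step 15: a a a a a a a A  =>  a a a a a a a A A   (applied A -> A A)
  Step 16: a a a a a a a A A  =>  a a a a a a a a A   (applied A -> a)
  Step 17: a a a a a a a a A  =>  a a a a a a a a A A   (applied A -> A A)
  Step 18: a a a a a a a a A A  =>  a a a a a a a a A A A   (applied A -> A A)
  Step 19: a a a a a a a a A A A  =>  a a a a a a a a a A A   (applied A -> a)
  Step 20: a a a a a a a a a A A  =>  a a a a a a a a a a A   (applied A -> a)
  Step 21: a a a a a a a a a a A  =>  a a a a a a a a a a a   (applied A -> a)
Final yield: a a a a a a a a a a a
Total rewrite steps: 21

21


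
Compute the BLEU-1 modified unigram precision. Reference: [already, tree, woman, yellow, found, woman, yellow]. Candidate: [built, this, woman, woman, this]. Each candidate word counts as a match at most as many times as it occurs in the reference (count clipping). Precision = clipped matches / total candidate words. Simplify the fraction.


Reference word counts: {'already': 1, 'found': 1, 'tree': 1, 'woman': 2, 'yellow': 2}
Checking each candidate word (with clipping):
  'built' -> not in reference -> no match (matches: 0)
  'this' -> not in reference -> no match (matches: 0)
  'woman' -> in reference (ref count 2, used 1/2) -> match (matches: 1)
  'woman' -> in reference (ref count 2, used 2/2) -> match (matches: 2)
  'this' -> not in reference -> no match (matches: 2)
Clipped matches: 2, Candidate length: 5
Precision = 2/5

2/5
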